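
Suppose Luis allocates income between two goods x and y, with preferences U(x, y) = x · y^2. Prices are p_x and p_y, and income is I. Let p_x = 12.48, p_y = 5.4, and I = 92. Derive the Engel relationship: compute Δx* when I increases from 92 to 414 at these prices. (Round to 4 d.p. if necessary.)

Δx* = 8.6004

The MRS is (1/2)·y/x. Set MRS = p_x/p_y.
So p_y·y = 2·p_x·x; combined with the budget, a share 1/3 of income goes to x.
Demand: x*(p_x,p_y,I) = 1/3·I/p_x and y* = 2/3·I/p_y.
At p_x=12.48, p_y=5.4, I=92: x* = 1/3·92/12.48 = 2.4573.
At I' = 414: x* = 11.0577. Change: 11.0577 − 2.4573 = 8.6004.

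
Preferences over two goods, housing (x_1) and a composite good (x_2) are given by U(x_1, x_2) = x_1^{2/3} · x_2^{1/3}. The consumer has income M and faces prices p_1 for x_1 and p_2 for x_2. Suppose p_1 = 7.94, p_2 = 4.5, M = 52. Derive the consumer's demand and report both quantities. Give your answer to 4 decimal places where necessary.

The MRS is 2·x_2/x_1. Set MRS = p_1/p_2.
So 2/3·p_2·x_2 = 1/3·p_1·x_1; combined with the budget, a share 2/3 of income goes to x_1.
Demand: x_1*(p_1,p_2,M) = 2/3·M/p_1 and x_2* = 1/3·M/p_2.
At p_1=7.94, p_2=4.5, M=52: x_1* = 2/3·52/7.94 = 4.3661, x_2* = 3.8519.

x_1* = 4.3661, x_2* = 3.8519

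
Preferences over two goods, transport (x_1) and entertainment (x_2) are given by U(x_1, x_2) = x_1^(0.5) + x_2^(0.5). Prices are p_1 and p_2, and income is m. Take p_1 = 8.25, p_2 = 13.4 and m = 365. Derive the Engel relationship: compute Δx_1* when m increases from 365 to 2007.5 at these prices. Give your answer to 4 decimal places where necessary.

MRS = MU_x_1/MU_x_2 = (x_2/x_1)^(0.5). Set equal to p_1/p_2.
Hence x_2/x_1 = (p_1/p_2)^(1/(0.5)), i.e. raised to the 2 power.
With the ratio pinned down, the budget gives x_1* = m/(p_1 + p_2·(x_2/x_1)) and x_2* = (x_2/x_1)·x_1*.
Numerically x_2/x_1 = 0.379052, so x_1* = 365/(8.25 + 13.4·0.379052) = 27.3833.
At m' = 2007.5: x_1* = 150.6082. Change: 150.6082 − 27.3833 = 123.2249.

Δx_1* = 123.2249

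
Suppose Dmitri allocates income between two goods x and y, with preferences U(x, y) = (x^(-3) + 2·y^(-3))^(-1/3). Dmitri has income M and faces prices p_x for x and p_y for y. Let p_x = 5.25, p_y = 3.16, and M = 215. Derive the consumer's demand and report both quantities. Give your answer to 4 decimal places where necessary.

With the ratio pinned down, the budget gives x* = M/(p_x + p_y·(y/x)) and y* = (y/x)·x*.
Numerically y/x = 1.35013, so x* = 215/(5.25 + 3.16·1.35013) = 22.5926 and y* = 1.35013·22.5926 = 30.5029.

x* = 22.5926, y* = 30.5029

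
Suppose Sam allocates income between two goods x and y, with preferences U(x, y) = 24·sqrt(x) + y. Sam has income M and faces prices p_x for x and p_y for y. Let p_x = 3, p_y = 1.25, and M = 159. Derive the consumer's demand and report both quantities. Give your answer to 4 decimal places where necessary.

x* = 25, y* = 67.2

MU_x = 12/√x, MU_y = 1. Tangency: 12/√x = p_x/p_y.
Thus x* = (12·p_y/p_x)² — independent of M — with the rest of income spent on y.
Plugging in: x* = (12·1.25/3)² = 25, y* = 67.2.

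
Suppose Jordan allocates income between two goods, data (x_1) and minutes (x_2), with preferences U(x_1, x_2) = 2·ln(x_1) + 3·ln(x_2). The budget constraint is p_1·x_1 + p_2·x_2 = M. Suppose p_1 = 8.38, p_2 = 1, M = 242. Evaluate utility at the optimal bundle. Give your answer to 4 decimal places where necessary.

V = 19.8279

Demand: x_1*(p_1,p_2,M) = 0.4·M/p_1 and x_2* = 0.6·M/p_2.
At p_1=8.38, p_2=1, M=242: x_1* = 0.4·242/8.38 = 11.5513, x_2* = 145.2.
Utility at the optimum: U(11.5513, 145.2) = 19.8279.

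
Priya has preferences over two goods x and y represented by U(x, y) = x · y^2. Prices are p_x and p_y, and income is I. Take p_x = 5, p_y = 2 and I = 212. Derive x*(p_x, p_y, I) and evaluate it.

x* = 14.1333

Tangency: MRS = (1/2)·y/x = p_x/p_y.
Rearranging, p_y·y = 2·p_x·x. Substituting into the budget gives p_x·x·(1 + 2) = I.
Demand: x*(p_x,p_y,I) = 1/3·I/p_x and y* = 2/3·I/p_y.
At p_x=5, p_y=2, I=212: x* = 1/3·212/5 = 14.1333.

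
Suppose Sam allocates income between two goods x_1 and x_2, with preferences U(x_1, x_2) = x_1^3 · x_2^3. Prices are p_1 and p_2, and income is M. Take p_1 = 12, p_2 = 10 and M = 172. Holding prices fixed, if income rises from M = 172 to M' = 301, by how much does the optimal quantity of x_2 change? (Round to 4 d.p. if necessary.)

Tangency: MRS = x_2/x_1 = p_1/p_2.
Rearranging, p_2·x_2 = p_1·x_1. Substituting into the budget gives p_1·x_1·(1 + 1) = M.
Demand: x_1*(p_1,p_2,M) = 0.5·M/p_1 and x_2* = 0.5·M/p_2.
At p_1=12, p_2=10, M=172: x_2* = 0.5·172/10 = 8.6.
At M' = 301: x_2* = 15.05. Change: 15.05 − 8.6 = 6.45.

Δx_2* = 6.45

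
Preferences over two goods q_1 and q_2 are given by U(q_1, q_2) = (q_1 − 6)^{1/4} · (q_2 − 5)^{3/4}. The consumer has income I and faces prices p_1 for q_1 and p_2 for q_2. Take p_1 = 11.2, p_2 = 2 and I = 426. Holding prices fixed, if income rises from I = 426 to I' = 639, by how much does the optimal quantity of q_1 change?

This is Cobb-Douglas in (q_1−6, q_2−5): tangency gives 0.25·p_2·(q_2−5) = 0.75·p_1·(q_1−6).
After buying the subsistence bundle (6, 5), a share 0.25 of the remaining income goes to q_1: q_1* = 6 + 0.25·(I − 6p_1 − 5p_2)/p_1.
Discretionary income = 426 − 6·11.2 − 5·2 = 348.8; q_1* = 6 + 0.25·348.8/11.2 = 13.7857.
At I' = 639: q_1* = 18.5402. Change: 18.5402 − 13.7857 = 4.7545.

Δq_1* = 4.7545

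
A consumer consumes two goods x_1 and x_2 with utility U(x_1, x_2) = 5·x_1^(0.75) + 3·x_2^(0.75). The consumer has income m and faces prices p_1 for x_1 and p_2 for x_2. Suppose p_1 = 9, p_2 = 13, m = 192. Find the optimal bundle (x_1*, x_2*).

x_1* = 20.4538, x_2* = 0.6089

With the ratio pinned down, the budget gives x_1* = m/(p_1 + p_2·(x_2/x_1)) and x_2* = (x_2/x_1)·x_1*.
Numerically x_2/x_1 = 0.029772, so x_1* = 192/(9 + 13·0.029772) = 20.4538 and x_2* = 0.029772·20.4538 = 0.6089.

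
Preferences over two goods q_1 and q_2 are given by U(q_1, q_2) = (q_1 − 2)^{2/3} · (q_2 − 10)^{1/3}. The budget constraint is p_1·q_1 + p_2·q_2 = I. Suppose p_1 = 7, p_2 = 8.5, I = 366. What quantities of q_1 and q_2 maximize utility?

This is Cobb-Douglas in (q_1−2, q_2−10): tangency gives 2/3·p_2·(q_2−10) = 1/3·p_1·(q_1−2).
After buying the subsistence bundle (2, 10), a share 2/3 of the remaining income goes to q_1: q_1* = 2 + 2/3·(I − 2p_1 − 10p_2)/p_1.
Discretionary income = 366 − 2·7 − 10·8.5 = 267; q_1* = 2 + 2/3·267/7 = 27.4286; q_2* = 10 + 1/3·267/8.5 = 20.4706.

q_1* = 27.4286, q_2* = 20.4706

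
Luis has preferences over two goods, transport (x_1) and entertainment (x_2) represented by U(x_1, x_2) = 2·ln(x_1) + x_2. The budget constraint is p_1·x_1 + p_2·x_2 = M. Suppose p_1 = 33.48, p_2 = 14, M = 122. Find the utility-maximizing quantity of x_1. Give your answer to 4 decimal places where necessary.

x_1* = 0.8363

At the given prices: x_1* = 2·14/33.48 = 0.8363.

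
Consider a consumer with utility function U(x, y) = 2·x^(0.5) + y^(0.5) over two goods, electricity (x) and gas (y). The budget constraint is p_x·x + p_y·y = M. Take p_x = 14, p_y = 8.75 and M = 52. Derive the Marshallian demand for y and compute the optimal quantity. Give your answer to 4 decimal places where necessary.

MU_x ∝ 2·x^(-0.5), MU_y ∝ y^(-0.5), so MRS = 2·(y/x)^(0.5) = p_x/p_y.
Hence y/x = ((1/2)·p_x/p_y)^(1/(0.5)), i.e. raised to the 2 power.
Substitute y = (y/x)·x into the budget: x* = M/(p_x + p_y·(y/x)).
Numerically y/x = 0.64, so x* = 52/(14 + 8.75·0.64) = 2.6531 and y* = 0.64·2.6531 = 1.698.

y* = 1.698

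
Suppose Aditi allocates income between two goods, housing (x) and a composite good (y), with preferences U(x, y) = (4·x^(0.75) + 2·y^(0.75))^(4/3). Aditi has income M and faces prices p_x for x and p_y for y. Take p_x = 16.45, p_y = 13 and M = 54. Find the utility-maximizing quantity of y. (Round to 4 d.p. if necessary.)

MRS = MU_x/MU_y = 2·(y/x)^(0.25). Set equal to p_x/p_y.
Solve for the ratio: y/x = [(1/2)·p_x/p_y]^(4).
With the ratio pinned down, the budget gives x* = M/(p_x + p_y·(y/x)) and y* = (y/x)·x*.
Numerically y/x = 0.16024, so x* = 54/(16.45 + 13·0.16024) = 2.9137 and y* = 0.16024·2.9137 = 0.4669.

y* = 0.4669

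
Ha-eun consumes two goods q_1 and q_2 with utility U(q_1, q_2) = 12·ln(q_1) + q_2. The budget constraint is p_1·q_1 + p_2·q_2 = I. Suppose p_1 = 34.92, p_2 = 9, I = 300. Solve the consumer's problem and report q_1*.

q_1* = 3.0928

Set MRS = p_1/p_2: (12/q_1)/1 = p_1/p_2.
So q_1*(p_1,p_2) = 12·p_2/p_1, independent of income; and q_2* = (I − 12·p_2)/p_2.
At the given prices: q_1* = 12·9/34.92 = 3.0928.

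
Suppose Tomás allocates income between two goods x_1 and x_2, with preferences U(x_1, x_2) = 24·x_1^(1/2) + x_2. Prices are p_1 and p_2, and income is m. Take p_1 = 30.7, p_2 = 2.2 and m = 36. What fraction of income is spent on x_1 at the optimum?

share on x_1 = 0.6306

Utility is quasi-linear in x_2; the FOC for x_1 is 12/√x_1 = p_1/p_2.
Solve: √x_1 = 12·p_2/p_1, so x_1*(p_1,p_2) = (12·p_2/p_1)², and x_2* = (m − p_1·x_1*)/p_2.
Plugging in: x_1* = (12·2.2/30.7)² = 0.7395, x_2* = 6.0444.
Expenditure on x_1: 30.7·0.7395 = 22.7023; share = 0.6306.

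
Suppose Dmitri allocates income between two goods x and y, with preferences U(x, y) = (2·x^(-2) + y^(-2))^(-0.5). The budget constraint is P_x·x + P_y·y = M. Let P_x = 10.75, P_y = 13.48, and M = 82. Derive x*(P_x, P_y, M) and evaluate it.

x* = 3.9668

MRS = MU_x/MU_y = 2·(y/x)^(3). Set equal to P_x/P_y.
Hence y/x = ((1/2)·P_x/P_y)^(1/(3)), i.e. raised to the 1/3 power.
Substitute y = (y/x)·x into the budget: x* = M/(P_x + P_y·(y/x)).
Numerically y/x = 0.736031, so x* = 82/(10.75 + 13.48·0.736031) = 3.9668.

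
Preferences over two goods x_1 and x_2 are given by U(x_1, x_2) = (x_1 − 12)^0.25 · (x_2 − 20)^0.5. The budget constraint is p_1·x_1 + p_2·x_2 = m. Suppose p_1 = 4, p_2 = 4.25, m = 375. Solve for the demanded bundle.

After buying the subsistence bundle (12, 20), a share 1/3 of the remaining income goes to x_1: x_1* = 12 + 1/3·(m − 12p_1 − 20p_2)/p_1.
Discretionary income = 375 − 12·4 − 20·4.25 = 242; x_1* = 12 + 1/3·242/4 = 32.1667; x_2* = 20 + 2/3·242/4.25 = 57.9608.

x_1* = 32.1667, x_2* = 57.9608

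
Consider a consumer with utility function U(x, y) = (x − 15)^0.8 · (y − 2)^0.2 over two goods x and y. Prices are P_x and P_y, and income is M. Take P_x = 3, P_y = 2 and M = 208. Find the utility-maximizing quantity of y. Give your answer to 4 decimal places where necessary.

y* = 17.9

This is Cobb-Douglas in (x−15, y−2): tangency gives 0.8·P_y·(y−2) = 0.2·P_x·(x−15).
After buying the subsistence bundle (15, 2), a share 0.8 of the remaining income goes to x: x* = 15 + 0.8·(M − 15P_x − 2P_y)/P_x.
Discretionary income = 208 − 15·3 − 2·2 = 159; y* = 2 + 0.2·159/2 = 17.9.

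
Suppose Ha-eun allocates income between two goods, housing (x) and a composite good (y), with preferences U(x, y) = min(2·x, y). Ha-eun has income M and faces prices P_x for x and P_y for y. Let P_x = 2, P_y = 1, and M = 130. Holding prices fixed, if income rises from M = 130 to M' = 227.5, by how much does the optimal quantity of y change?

Leontief preferences: the optimum is at the kink where x/1 = y/2, i.e. y = 2·x.
Budget: P_x·x + P_y·2·x = M, so (P_x + 2·P_y)·x = M.
Demand: x*(P_x,P_y,M) = M/(P_x + 2·P_y), y* = 2·M/(P_x + 2·P_y).
Here 2 + 2·1 = 4, giving y* = 65.
At M' = 227.5: y* = 113.75. Change: 113.75 − 65 = 48.75.

Δy* = 48.75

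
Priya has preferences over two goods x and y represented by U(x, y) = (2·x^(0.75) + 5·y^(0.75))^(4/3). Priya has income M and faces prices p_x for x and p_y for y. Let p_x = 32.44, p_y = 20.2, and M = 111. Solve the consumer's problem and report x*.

From the CES first-order condition, (2/5)·(y/x)^(0.25) = p_x/p_y.
Solve for the ratio: y/x = [(5/2)·p_x/p_y]^(4).
With the ratio pinned down, the budget gives x* = M/(p_x + p_y·(y/x)) and y* = (y/x)·x*.
Numerically y/x = 259.823207, so x* = 111/(32.44 + 20.2·259.823207) = 0.021.

x* = 0.021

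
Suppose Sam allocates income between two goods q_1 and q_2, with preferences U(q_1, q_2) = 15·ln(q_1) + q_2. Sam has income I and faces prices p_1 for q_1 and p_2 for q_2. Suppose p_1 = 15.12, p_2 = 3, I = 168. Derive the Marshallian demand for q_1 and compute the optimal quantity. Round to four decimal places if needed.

q_1* = 2.9762

MU_q_1 = 15/q_1, MU_q_2 = 1. Tangency: 15/q_1 = p_1/p_2.
So q_1*(p_1,p_2) = 15·p_2/p_1, independent of income; and q_2* = (I − 15·p_2)/p_2.
At the given prices: q_1* = 15·3/15.12 = 2.9762.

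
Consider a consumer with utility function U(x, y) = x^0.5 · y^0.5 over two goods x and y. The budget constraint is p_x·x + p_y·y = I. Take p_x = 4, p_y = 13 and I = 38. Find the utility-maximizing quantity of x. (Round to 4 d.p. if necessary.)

x* = 4.75

Tangency: MRS = y/x = p_x/p_y.
So 0.5·p_y·y = 0.5·p_x·x; combined with the budget, a share 0.5 of income goes to x.
Demand: x*(p_x,p_y,I) = 0.5·I/p_x and y* = 0.5·I/p_y.
At p_x=4, p_y=13, I=38: x* = 0.5·38/4 = 4.75.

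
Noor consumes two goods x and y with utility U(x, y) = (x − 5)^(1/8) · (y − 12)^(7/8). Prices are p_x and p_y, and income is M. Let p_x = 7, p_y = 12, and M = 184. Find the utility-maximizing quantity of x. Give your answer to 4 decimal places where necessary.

x* = 5.0893

Let x' = x−5, y' = y−12. MRS = (1/7)·y'/x' = p_x/p_y.
Substituting into the budget: x* = 5 + 0.125·(M − 5·p_x − 12·p_y)/p_x, and y* = 12 + 0.875·(…)/p_y.
Discretionary income = 184 − 5·7 − 12·12 = 5; x* = 5 + 0.125·5/7 = 5.0893.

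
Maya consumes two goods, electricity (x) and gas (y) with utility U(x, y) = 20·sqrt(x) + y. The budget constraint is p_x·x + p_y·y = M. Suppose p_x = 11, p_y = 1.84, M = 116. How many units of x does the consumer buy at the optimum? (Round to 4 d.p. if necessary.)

x* = 2.798

Plugging in: x* = (10·1.84/11)² = 2.798.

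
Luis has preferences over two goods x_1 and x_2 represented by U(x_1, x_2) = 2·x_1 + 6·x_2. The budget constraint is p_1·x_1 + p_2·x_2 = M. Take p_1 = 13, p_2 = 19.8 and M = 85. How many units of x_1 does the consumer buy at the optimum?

Numerically: x_1* = 0, x_2* = 4.2929.

x_1* = 0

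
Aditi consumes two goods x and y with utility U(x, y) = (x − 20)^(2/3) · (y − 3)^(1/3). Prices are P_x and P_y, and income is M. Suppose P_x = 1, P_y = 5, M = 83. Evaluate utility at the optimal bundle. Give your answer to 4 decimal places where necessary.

V = 14.8531

After buying the subsistence bundle (20, 3), a share 2/3 of the remaining income goes to x: x* = 20 + 2/3·(M − 20P_x − 3P_y)/P_x.
Discretionary income = 83 − 20·1 − 3·5 = 48; x* = 20 + 2/3·48/1 = 52; y* = 3 + 1/3·48/5 = 6.2.
Utility at the optimum: U(52, 6.2) = 14.8531.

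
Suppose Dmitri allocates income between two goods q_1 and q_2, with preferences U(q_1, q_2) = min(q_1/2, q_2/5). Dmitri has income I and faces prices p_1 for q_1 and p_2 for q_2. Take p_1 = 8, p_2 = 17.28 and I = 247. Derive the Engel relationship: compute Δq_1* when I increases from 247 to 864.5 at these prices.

Leontief preferences: the optimum is at the kink where q_1/2 = q_2/5, i.e. q_2 = (5/2)·q_1.
Budget: p_1·q_1 + p_2·(5/2)·q_1 = I, so (2·p_1 + 5·p_2)·q_1 = 2·I.
Demand: q_1*(p_1,p_2,I) = 2·I/(2·p_1 + 5·p_2), q_2* = 5·I/(2·p_1 + 5·p_2).
Here 2·8 + 5·17.28 = 102.4, giving q_1* = 4.8242.
At I' = 864.5: q_1* = 16.8848. Change: 16.8848 − 4.8242 = 12.0605.

Δq_1* = 12.0605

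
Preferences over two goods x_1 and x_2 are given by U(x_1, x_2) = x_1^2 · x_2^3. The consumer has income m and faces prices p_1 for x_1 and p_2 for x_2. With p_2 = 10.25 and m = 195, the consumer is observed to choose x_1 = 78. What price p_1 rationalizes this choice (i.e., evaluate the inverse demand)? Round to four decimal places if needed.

MU_x_1/MU_x_2 = (2·x_2)/(3·x_1); tangency sets this equal to p_1/p_2.
Rearranging, p_2·x_2 = (3/2)·p_1·x_1. Substituting into the budget gives p_1·x_1·(1 + (3/2)) = m.
Demand: x_1*(p_1,p_2,m) = 0.4·m/p_1 and x_2* = 0.6·m/p_2.
Set x_1* = 78 in the demand function and solve for p_1: p_1 = 1.

p_1 = 1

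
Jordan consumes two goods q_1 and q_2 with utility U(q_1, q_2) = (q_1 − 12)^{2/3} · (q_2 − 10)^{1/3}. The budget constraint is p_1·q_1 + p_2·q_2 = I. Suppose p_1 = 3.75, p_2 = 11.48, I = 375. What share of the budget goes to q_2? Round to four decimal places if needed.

share on q_2 = 0.4974

This is Cobb-Douglas in (q_1−12, q_2−10): tangency gives 2/3·p_2·(q_2−10) = 1/3·p_1·(q_1−12).
After buying the subsistence bundle (12, 10), a share 2/3 of the remaining income goes to q_1: q_1* = 12 + 2/3·(I − 12p_1 − 10p_2)/p_1.
Discretionary income = 375 − 12·3.75 − 10·11.48 = 215.2; q_1* = 12 + 2/3·215.2/3.75 = 50.2578; q_2* = 10 + 1/3·215.2/11.48 = 16.2485.
Expenditure on q_2: 11.48·16.2485 = 186.5333; share = 0.4974.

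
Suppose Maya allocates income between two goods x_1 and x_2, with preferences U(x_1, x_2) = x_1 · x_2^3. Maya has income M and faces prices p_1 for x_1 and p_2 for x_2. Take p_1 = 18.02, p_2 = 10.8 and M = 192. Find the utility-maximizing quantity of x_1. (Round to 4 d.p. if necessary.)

The MRS is (1/3)·x_2/x_1. Set MRS = p_1/p_2.
So p_2·x_2 = 3·p_1·x_1; combined with the budget, a share 0.25 of income goes to x_1.
Demand: x_1*(p_1,p_2,M) = 0.25·M/p_1 and x_2* = 0.75·M/p_2.
At p_1=18.02, p_2=10.8, M=192: x_1* = 0.25·192/18.02 = 2.6637.

x_1* = 2.6637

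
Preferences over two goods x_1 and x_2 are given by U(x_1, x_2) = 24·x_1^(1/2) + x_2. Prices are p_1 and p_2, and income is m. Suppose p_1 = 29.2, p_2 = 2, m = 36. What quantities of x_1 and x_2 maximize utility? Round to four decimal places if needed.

x_1* = 0.6755, x_2* = 8.137

Solve: √x_1 = 12·p_2/p_1, so x_1*(p_1,p_2) = (12·p_2/p_1)², and x_2* = (m − p_1·x_1*)/p_2.
Plugging in: x_1* = (12·2/29.2)² = 0.6755, x_2* = 8.137.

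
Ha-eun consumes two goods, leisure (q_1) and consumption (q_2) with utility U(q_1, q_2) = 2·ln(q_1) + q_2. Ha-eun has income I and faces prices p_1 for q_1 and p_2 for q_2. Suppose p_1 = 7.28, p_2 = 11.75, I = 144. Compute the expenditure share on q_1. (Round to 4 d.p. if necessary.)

Set MRS = p_1/p_2: (2/q_1)/1 = p_1/p_2.
So q_1*(p_1,p_2) = 2·p_2/p_1, independent of income; and q_2* = (I − 2·p_2)/p_2.
At the given prices: q_1* = 2·11.75/7.28 = 3.228, and q_2* = 10.2553.
Expenditure on q_1: 7.28·3.228 = 23.5; share = 0.1632.

share on q_1 = 0.1632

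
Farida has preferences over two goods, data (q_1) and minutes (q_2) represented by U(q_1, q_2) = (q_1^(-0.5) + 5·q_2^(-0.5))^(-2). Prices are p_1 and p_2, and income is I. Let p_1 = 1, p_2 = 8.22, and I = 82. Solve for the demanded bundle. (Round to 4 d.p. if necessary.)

q_1* = 11.8821, q_2* = 8.5302

MU_q_1 ∝ q_1^(-1.5), MU_q_2 ∝ 5·q_2^(-1.5), so MRS = (1/5)·(q_2/q_1)^(1.5) = p_1/p_2.
Solve for the ratio: q_2/q_1 = [5·p_1/p_2]^(2/3).
With the ratio pinned down, the budget gives q_1* = I/(p_1 + p_2·(q_2/q_1)) and q_2* = (q_2/q_1)·q_1*.
Numerically q_2/q_1 = 0.717902, so q_1* = 82/(1 + 8.22·0.717902) = 11.8821 and q_2* = 0.717902·11.8821 = 8.5302.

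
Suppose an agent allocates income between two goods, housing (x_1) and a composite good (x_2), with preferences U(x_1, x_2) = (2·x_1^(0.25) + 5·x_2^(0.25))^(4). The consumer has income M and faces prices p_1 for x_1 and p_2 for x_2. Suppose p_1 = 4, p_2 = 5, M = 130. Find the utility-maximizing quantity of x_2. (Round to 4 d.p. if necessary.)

MRS = MU_x_1/MU_x_2 = (2/5)·(x_2/x_1)^(0.75). Set equal to p_1/p_2.
Solve for the ratio: x_2/x_1 = [(5/2)·p_1/p_2]^(4/3).
With the ratio pinned down, the budget gives x_1* = M/(p_1 + p_2·(x_2/x_1)) and x_2* = (x_2/x_1)·x_1*.
Numerically x_2/x_1 = 2.519842, so x_1* = 130/(4 + 5·2.519842) = 7.8317 and x_2* = 2.519842·7.8317 = 19.7346.

x_2* = 19.7346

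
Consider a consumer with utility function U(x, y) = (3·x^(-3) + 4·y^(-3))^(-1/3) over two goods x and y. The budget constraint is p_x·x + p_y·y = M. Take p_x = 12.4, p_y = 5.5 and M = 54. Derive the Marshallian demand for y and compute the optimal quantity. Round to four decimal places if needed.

y* = 3.62

With the ratio pinned down, the budget gives x* = M/(p_x + p_y·(y/x)) and y* = (y/x)·x*.
Numerically y/x = 1.316738, so x* = 54/(12.4 + 5.5·1.316738) = 2.7492 and y* = 1.316738·2.7492 = 3.62.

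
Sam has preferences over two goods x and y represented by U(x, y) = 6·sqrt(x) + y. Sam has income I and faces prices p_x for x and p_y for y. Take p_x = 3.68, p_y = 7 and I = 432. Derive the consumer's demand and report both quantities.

x* = 32.5644, y* = 44.5947

MU_x = 3/√x, MU_y = 1. Tangency: 3/√x = p_x/p_y.
Thus x* = (3·p_y/p_x)² — independent of I — with the rest of income spent on y.
Plugging in: x* = (3·7/3.68)² = 32.5644, y* = 44.5947.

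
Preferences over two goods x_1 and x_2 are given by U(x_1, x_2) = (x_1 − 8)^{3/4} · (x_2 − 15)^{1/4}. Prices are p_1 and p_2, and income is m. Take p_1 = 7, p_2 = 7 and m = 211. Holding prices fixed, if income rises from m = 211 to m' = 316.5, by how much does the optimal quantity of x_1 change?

Let x_1' = x_1−8, x_2' = x_2−15. MRS = 3·x_2'/x_1' = p_1/p_2.
After buying the subsistence bundle (8, 15), a share 0.75 of the remaining income goes to x_1: x_1* = 8 + 0.75·(m − 8p_1 − 15p_2)/p_1.
Discretionary income = 211 − 8·7 − 15·7 = 50; x_1* = 8 + 0.75·50/7 = 13.3571.
At m' = 316.5: x_1* = 24.6607. Change: 24.6607 − 13.3571 = 11.3036.

Δx_1* = 11.3036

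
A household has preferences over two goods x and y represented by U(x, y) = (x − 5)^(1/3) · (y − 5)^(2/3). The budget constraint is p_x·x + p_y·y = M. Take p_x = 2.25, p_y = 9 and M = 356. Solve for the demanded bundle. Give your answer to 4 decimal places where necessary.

x* = 49.4074, y* = 27.2037

MRS = (1/2)·(y−5)/(x−5). Tangency with p_x/p_y gives y−5 = 2·(p_x/p_y)·(x−5).
After buying the subsistence bundle (5, 5), a share 1/3 of the remaining income goes to x: x* = 5 + 1/3·(M − 5p_x − 5p_y)/p_x.
Discretionary income = 356 − 5·2.25 − 5·9 = 299.75; x* = 5 + 1/3·299.75/2.25 = 49.4074; y* = 5 + 2/3·299.75/9 = 27.2037.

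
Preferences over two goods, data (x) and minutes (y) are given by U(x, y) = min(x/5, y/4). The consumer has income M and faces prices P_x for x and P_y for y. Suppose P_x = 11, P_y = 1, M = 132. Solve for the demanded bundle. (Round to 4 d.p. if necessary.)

Demand: x*(P_x,P_y,M) = 5·M/(5·P_x + 4·P_y), y* = 4·M/(5·P_x + 4·P_y).
Here 5·11 + 4·1 = 59, giving x* = 11.1864 and y* = 8.9492.

x* = 11.1864, y* = 8.9492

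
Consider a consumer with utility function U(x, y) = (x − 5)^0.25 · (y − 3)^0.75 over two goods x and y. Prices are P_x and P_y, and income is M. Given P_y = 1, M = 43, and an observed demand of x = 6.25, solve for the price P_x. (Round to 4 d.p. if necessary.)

P_x = 4

MRS = (1/3)·(y−3)/(x−5). Tangency with P_x/P_y gives y−3 = 3·(P_x/P_y)·(x−5).
After buying the subsistence bundle (5, 3), a share 0.25 of the remaining income goes to x: x* = 5 + 0.25·(M − 5P_x − 3P_y)/P_x.
Set x* = 6.25 in the demand function and solve for P_x: P_x = 4.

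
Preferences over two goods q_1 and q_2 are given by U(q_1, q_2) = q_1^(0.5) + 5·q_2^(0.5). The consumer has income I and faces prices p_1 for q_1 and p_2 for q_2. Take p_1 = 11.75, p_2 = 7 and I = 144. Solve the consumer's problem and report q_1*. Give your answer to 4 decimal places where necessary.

q_1* = 0.2852

MU_q_1 ∝ q_1^(-0.5), MU_q_2 ∝ 5·q_2^(-0.5), so MRS = (1/5)·(q_2/q_1)^(0.5) = p_1/p_2.
Hence q_2/q_1 = (5·p_1/p_2)^(1/(0.5)), i.e. raised to the 2 power.
With the ratio pinned down, the budget gives q_1* = I/(p_1 + p_2·(q_2/q_1)) and q_2* = (q_2/q_1)·q_1*.
Numerically q_2/q_1 = 70.440051, so q_1* = 144/(11.75 + 7·70.440051) = 0.2852.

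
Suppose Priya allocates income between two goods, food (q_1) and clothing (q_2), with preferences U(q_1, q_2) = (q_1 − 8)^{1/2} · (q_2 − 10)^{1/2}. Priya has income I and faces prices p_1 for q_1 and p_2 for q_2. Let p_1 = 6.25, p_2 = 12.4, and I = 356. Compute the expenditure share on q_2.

Let q_1' = q_1−8, q_2' = q_2−10. MRS = q_2'/q_1' = p_1/p_2.
After buying the subsistence bundle (8, 10), a share 0.5 of the remaining income goes to q_1: q_1* = 8 + 0.5·(I − 8p_1 − 10p_2)/p_1.
Discretionary income = 356 − 8·6.25 − 10·12.4 = 182; q_1* = 8 + 0.5·182/6.25 = 22.56; q_2* = 10 + 0.5·182/12.4 = 17.3387.
Expenditure on q_2: 12.4·17.3387 = 215; share = 0.6039.

share on q_2 = 0.6039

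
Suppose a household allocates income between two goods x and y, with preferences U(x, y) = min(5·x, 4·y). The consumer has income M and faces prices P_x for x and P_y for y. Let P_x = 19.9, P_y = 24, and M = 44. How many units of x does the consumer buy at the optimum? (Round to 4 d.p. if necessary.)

Leontief preferences: the optimum is at the kink where x/4 = y/5, i.e. y = (5/4)·x.
Budget: P_x·x + P_y·(5/4)·x = M, so (4·P_x + 5·P_y)·x = 4·M.
Demand: x*(P_x,P_y,M) = 4·M/(4·P_x + 5·P_y), y* = 5·M/(4·P_x + 5·P_y).
Here 4·19.9 + 5·24 = 199.6, giving x* = 0.8818.

x* = 0.8818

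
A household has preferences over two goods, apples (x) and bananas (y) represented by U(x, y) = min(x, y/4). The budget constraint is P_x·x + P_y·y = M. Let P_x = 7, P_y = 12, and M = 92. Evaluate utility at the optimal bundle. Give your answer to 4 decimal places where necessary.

With perfect complements, no substitution: consume in ratio x:y = 1:4.
Budget: P_x·x + P_y·4·x = M, so (P_x + 4·P_y)·x = M.
Demand: x*(P_x,P_y,M) = M/(P_x + 4·P_y), y* = 4·M/(P_x + 4·P_y).
Here 7 + 4·12 = 55, giving x* = 1.6727 and y* = 6.6909.
Utility at the optimum: U(1.6727, 6.6909) = 1.6727.

V = 1.6727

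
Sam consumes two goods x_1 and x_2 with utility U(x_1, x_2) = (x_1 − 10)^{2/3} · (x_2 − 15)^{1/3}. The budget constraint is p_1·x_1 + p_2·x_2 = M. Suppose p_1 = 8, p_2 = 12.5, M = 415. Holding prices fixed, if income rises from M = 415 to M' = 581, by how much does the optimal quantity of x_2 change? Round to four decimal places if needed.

Δx_2* = 4.4267

MRS = 2·(x_2−15)/(x_1−10). Tangency with p_1/p_2 gives x_2−15 = (1/2)·(p_1/p_2)·(x_1−10).
Substituting into the budget: x_1* = 10 + 2/3·(M − 10·p_1 − 15·p_2)/p_1, and x_2* = 15 + 1/3·(…)/p_2.
Discretionary income = 415 − 10·8 − 15·12.5 = 147.5; x_2* = 15 + 1/3·147.5/12.5 = 18.9333.
At M' = 581: x_2* = 23.36. Change: 23.36 − 18.9333 = 4.4267.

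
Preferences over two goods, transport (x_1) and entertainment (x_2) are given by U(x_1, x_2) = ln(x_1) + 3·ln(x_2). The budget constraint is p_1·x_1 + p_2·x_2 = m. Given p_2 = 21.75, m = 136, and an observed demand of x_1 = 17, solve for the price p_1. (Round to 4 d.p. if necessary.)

p_1 = 2

MU_x_1/MU_x_2 = (x_2)/(3·x_1); tangency sets this equal to p_1/p_2.
So p_2·x_2 = 3·p_1·x_1; combined with the budget, a share 0.25 of income goes to x_1.
Demand: x_1*(p_1,p_2,m) = 0.25·m/p_1 and x_2* = 0.75·m/p_2.
Set x_1* = 17 in the demand function and solve for p_1: p_1 = 2.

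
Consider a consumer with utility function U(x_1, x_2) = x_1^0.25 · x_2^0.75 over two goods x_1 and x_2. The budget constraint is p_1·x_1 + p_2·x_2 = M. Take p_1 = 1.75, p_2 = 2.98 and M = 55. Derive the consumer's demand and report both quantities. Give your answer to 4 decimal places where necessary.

The MRS is (1/3)·x_2/x_1. Set MRS = p_1/p_2.
Rearranging, p_2·x_2 = 3·p_1·x_1. Substituting into the budget gives p_1·x_1·(1 + 3) = M.
Demand: x_1*(p_1,p_2,M) = 0.25·M/p_1 and x_2* = 0.75·M/p_2.
At p_1=1.75, p_2=2.98, M=55: x_1* = 0.25·55/1.75 = 7.8571, x_2* = 13.8423.

x_1* = 7.8571, x_2* = 13.8423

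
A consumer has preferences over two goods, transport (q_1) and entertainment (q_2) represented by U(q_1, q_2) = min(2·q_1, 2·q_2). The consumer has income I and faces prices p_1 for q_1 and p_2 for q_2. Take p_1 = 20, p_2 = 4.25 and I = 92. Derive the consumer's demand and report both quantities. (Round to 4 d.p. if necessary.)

q_1* = 3.7938, q_2* = 3.7938

With perfect complements, no substitution: consume in ratio q_1:q_2 = 2:2.
Budget: p_1·q_1 + p_2·q_1 = I, so (2·p_1 + 2·p_2)·q_1 = 2·I.
Demand: q_1*(p_1,p_2,I) = 2·I/(2·p_1 + 2·p_2), q_2* = 2·I/(2·p_1 + 2·p_2).
Here 2·20 + 2·4.25 = 48.5, giving q_1* = 3.7938 and q_2* = 3.7938.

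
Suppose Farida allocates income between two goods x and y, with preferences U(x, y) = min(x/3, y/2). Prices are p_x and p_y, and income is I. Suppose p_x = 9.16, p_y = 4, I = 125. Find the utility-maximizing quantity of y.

y* = 7.0462

Leontief preferences: the optimum is at the kink where x/3 = y/2, i.e. y = (2/3)·x.
Budget: p_x·x + p_y·(2/3)·x = I, so (3·p_x + 2·p_y)·x = 3·I.
Demand: x*(p_x,p_y,I) = 3·I/(3·p_x + 2·p_y), y* = 2·I/(3·p_x + 2·p_y).
Here 3·9.16 + 2·4 = 35.48, giving y* = 7.0462.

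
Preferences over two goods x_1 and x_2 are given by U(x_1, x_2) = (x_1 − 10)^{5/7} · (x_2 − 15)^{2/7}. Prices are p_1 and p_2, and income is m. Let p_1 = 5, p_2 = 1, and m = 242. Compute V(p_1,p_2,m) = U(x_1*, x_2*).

V = 30.8236

Let x_1' = x_1−10, x_2' = x_2−15. MRS = (5/2)·x_2'/x_1' = p_1/p_2.
After buying the subsistence bundle (10, 15), a share 5/7 of the remaining income goes to x_1: x_1* = 10 + 5/7·(m − 10p_1 − 15p_2)/p_1.
Discretionary income = 242 − 10·5 − 15·1 = 177; x_1* = 10 + 5/7·177/5 = 35.2857; x_2* = 15 + 2/7·177/1 = 65.5714.
Utility at the optimum: U(35.2857, 65.5714) = 30.8236.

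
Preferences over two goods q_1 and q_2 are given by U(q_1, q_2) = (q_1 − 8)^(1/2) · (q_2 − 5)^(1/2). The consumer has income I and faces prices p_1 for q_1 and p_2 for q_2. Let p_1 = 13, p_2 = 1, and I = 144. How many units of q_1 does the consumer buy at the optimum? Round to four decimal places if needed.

Let q_1' = q_1−8, q_2' = q_2−5. MRS = q_2'/q_1' = p_1/p_2.
After buying the subsistence bundle (8, 5), a share 0.5 of the remaining income goes to q_1: q_1* = 8 + 0.5·(I − 8p_1 − 5p_2)/p_1.
Discretionary income = 144 − 8·13 − 5·1 = 35; q_1* = 8 + 0.5·35/13 = 9.3462.

q_1* = 9.3462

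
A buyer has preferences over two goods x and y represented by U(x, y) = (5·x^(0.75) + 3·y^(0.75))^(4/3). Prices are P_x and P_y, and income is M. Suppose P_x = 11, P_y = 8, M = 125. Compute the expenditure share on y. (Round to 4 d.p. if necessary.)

share on y = 0.252

MRS = MU_x/MU_y = (5/3)·(y/x)^(0.25). Set equal to P_x/P_y.
Solve for the ratio: y/x = [(3/5)·P_x/P_y]^(4).
With the ratio pinned down, the budget gives x* = M/(P_x + P_y·(y/x)) and y* = (y/x)·x*.
Numerically y/x = 0.46325, so x* = 125/(11 + 8·0.46325) = 8.4999 and y* = 0.46325·8.4999 = 3.9376.
Expenditure on y: 8·3.9376 = 31.5008; share = 0.252.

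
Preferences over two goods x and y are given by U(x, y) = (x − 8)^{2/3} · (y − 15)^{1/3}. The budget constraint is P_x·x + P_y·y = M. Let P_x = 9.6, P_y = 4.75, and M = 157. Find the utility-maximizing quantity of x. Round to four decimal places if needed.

This is Cobb-Douglas in (x−8, y−15): tangency gives 2/3·P_y·(y−15) = 1/3·P_x·(x−8).
Substituting into the budget: x* = 8 + 2/3·(M − 8·P_x − 15·P_y)/P_x, and y* = 15 + 1/3·(…)/P_y.
Discretionary income = 157 − 8·9.6 − 15·4.75 = 8.95; x* = 8 + 2/3·8.95/9.6 = 8.6215.

x* = 8.6215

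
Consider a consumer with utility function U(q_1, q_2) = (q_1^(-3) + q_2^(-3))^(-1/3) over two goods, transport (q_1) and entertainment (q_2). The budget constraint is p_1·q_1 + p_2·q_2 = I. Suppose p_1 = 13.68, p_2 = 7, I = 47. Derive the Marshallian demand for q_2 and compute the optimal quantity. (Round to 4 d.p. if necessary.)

q_2* = 2.5309

Substitute q_2 = (q_2/q_1)·q_1 into the budget: q_1* = I/(p_1 + p_2·(q_2/q_1)).
Numerically q_2/q_1 = 1.182353, so q_1* = 47/(13.68 + 7·1.182353) = 2.1406 and q_2* = 1.182353·2.1406 = 2.5309.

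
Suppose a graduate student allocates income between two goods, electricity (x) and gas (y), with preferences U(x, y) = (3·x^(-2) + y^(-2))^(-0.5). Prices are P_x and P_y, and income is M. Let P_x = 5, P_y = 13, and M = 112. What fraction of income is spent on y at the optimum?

share on y = 0.5673

MU_x ∝ 3·x^(-3), MU_y ∝ y^(-3), so MRS = 3·(y/x)^(3) = P_x/P_y.
Solve for the ratio: y/x = [(1/3)·P_x/P_y]^(1/3).
Substitute y = (y/x)·x into the budget: x* = M/(P_x + P_y·(y/x)).
Numerically y/x = 0.504237, so x* = 112/(5 + 13·0.504237) = 9.6927 and y* = 0.504237·9.6927 = 4.8874.
Expenditure on y: 13·4.8874 = 63.5365; share = 0.5673.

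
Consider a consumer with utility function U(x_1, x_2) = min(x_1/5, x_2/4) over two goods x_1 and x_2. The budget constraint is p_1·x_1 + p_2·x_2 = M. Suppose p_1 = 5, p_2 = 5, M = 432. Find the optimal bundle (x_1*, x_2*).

x_1* = 48, x_2* = 38.4

Demand: x_1*(p_1,p_2,M) = 5·M/(5·p_1 + 4·p_2), x_2* = 4·M/(5·p_1 + 4·p_2).
Here 5·5 + 4·5 = 45, giving x_1* = 48 and x_2* = 38.4.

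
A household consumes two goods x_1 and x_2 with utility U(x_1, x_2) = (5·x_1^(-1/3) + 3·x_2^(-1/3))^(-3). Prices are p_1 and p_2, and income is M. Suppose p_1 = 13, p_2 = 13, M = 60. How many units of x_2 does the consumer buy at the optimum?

x_2* = 1.871

MRS = MU_x_1/MU_x_2 = (5/3)·(x_2/x_1)^(4/3). Set equal to p_1/p_2.
Hence x_2/x_1 = ((3/5)·p_1/p_2)^(1/(4/3)), i.e. raised to the 0.75 power.
With the ratio pinned down, the budget gives x_1* = M/(p_1 + p_2·(x_2/x_1)) and x_2* = (x_2/x_1)·x_1*.
Numerically x_2/x_1 = 0.681732, so x_1* = 60/(13 + 13·0.681732) = 2.7444 and x_2* = 0.681732·2.7444 = 1.871.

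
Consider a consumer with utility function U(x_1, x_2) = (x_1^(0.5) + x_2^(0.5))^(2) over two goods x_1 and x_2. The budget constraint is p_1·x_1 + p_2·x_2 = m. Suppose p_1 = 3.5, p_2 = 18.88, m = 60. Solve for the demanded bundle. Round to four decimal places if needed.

From the CES first-order condition, (x_2/x_1)^(0.5) = p_1/p_2.
Hence x_2/x_1 = (p_1/p_2)^(1/(0.5)), i.e. raised to the 2 power.
Substitute x_2 = (x_2/x_1)·x_1 into the budget: x_1* = m/(p_1 + p_2·(x_2/x_1)).
Numerically x_2/x_1 = 0.034366, so x_1* = 60/(3.5 + 18.88·0.034366) = 14.4619 and x_2* = 0.034366·14.4619 = 0.497.

x_1* = 14.4619, x_2* = 0.497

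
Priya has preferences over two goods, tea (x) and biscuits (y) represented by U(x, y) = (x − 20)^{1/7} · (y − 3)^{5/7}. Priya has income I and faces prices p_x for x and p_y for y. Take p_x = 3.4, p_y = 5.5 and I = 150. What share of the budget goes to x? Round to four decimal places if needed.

share on x = 0.5261

This is Cobb-Douglas in (x−20, y−3): tangency gives 1/7·p_y·(y−3) = 5/7·p_x·(x−20).
Substituting into the budget: x* = 20 + 1/6·(I − 20·p_x − 3·p_y)/p_x, and y* = 3 + 5/6·(…)/p_y.
Discretionary income = 150 − 20·3.4 − 3·5.5 = 65.5; x* = 20 + 1/6·65.5/3.4 = 23.2108; y* = 3 + 5/6·65.5/5.5 = 12.9242.
Expenditure on x: 3.4·23.2108 = 78.9167; share = 0.5261.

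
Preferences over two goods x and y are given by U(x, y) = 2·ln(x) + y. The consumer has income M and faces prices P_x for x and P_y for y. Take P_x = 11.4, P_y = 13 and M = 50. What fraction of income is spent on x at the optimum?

share on x = 0.52

Set MRS = P_x/P_y: (2/x)/1 = P_x/P_y.
So x*(P_x,P_y) = 2·P_y/P_x, independent of income; and y* = (M − 2·P_y)/P_y.
At the given prices: x* = 2·13/11.4 = 2.2807, and y* = 1.8462.
Expenditure on x: 11.4·2.2807 = 26; share = 0.52.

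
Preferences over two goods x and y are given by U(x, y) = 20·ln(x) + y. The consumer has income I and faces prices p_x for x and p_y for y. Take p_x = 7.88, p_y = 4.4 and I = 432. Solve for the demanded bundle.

Set MRS = p_x/p_y: (20/x)/1 = p_x/p_y.
So x*(p_x,p_y) = 20·p_y/p_x, independent of income; and y* = (I − 20·p_y)/p_y.
At the given prices: x* = 20·4.4/7.88 = 11.1675, and y* = 78.1818.

x* = 11.1675, y* = 78.1818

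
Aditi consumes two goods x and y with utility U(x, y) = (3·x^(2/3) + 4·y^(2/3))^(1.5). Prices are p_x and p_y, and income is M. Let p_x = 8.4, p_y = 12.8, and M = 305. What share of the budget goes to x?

MU_x ∝ 3·x^(-1/3), MU_y ∝ 4·y^(-1/3), so MRS = (3/4)·(y/x)^(1/3) = p_x/p_y.
Hence y/x = ((4/3)·p_x/p_y)^(1/(1/3)), i.e. raised to the 3 power.
Substitute y = (y/x)·x into the budget: x* = M/(p_x + p_y·(y/x)).
Numerically y/x = 0.669922, so x* = 305/(8.4 + 12.8·0.669922) = 17.9676 and y* = 0.669922·17.9676 = 12.0369.
Expenditure on x: 8.4·17.9676 = 150.9278; share = 0.4948.

share on x = 0.4948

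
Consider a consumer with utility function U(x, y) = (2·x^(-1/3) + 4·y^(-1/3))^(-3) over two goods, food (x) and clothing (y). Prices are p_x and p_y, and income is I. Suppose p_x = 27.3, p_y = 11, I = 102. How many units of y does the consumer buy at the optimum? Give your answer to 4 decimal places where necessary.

MRS = MU_x/MU_y = (1/2)·(y/x)^(4/3). Set equal to p_x/p_y.
Hence y/x = (2·p_x/p_y)^(1/(4/3)), i.e. raised to the 0.75 power.
Substitute y = (y/x)·x into the budget: x* = I/(p_x + p_y·(y/x)).
Numerically y/x = 3.325447, so x* = 102/(27.3 + 11·3.325447) = 1.5967 and y* = 3.325447·1.5967 = 5.3099.

y* = 5.3099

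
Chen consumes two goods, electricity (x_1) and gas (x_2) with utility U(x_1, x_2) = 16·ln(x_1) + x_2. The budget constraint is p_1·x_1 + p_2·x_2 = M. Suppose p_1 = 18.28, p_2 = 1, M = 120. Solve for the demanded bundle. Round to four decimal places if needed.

x_1* = 0.8753, x_2* = 104

MU_x_1 = 16/x_1, MU_x_2 = 1. Tangency: 16/x_1 = p_1/p_2.
So x_1*(p_1,p_2) = 16·p_2/p_1, independent of income; and x_2* = (M − 16·p_2)/p_2.
At the given prices: x_1* = 16·1/18.28 = 0.8753, and x_2* = 104.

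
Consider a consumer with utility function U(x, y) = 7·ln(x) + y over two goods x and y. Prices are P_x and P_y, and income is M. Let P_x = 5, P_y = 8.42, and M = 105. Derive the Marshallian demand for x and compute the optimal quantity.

x* = 11.788

MU_x = 7/x, MU_y = 1. Tangency: 7/x = P_x/P_y.
So x*(P_x,P_y) = 7·P_y/P_x, independent of income; and y* = (M − 7·P_y)/P_y.
At the given prices: x* = 7·8.42/5 = 11.788.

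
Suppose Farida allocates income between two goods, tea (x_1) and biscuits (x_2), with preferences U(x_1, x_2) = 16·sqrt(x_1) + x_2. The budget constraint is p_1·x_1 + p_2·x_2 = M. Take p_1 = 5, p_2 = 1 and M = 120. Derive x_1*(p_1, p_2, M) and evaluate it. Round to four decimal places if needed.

Solve: √x_1 = 8·p_2/p_1, so x_1*(p_1,p_2) = (8·p_2/p_1)², and x_2* = (M − p_1·x_1*)/p_2.
Plugging in: x_1* = (8·1/5)² = 2.56.

x_1* = 2.56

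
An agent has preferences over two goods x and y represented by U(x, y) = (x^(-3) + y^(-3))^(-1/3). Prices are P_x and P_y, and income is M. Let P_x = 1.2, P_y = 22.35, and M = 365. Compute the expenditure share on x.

MU_x ∝ x^(-4), MU_y ∝ y^(-4), so MRS = (y/x)^(4) = P_x/P_y.
Hence y/x = (P_x/P_y)^(1/(4)), i.e. raised to the 0.25 power.
Substitute y = (y/x)·x into the budget: x* = M/(P_x + P_y·(y/x)).
Numerically y/x = 0.481367, so x* = 365/(1.2 + 22.35·0.481367) = 30.5221 and y* = 0.481367·30.5221 = 14.6923.
Expenditure on x: 1.2·30.5221 = 36.6265; share = 0.1003.

share on x = 0.1003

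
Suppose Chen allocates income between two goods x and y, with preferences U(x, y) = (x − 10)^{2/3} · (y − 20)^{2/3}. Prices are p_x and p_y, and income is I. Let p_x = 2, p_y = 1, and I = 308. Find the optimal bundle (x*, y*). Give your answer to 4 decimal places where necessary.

MRS = (y−20)/(x−10). Tangency with p_x/p_y gives y−20 = (p_x/p_y)·(x−10).
Substituting into the budget: x* = 10 + 0.5·(I − 10·p_x − 20·p_y)/p_x, and y* = 20 + 0.5·(…)/p_y.
Discretionary income = 308 − 10·2 − 20·1 = 268; x* = 10 + 0.5·268/2 = 77; y* = 20 + 0.5·268/1 = 154.

x* = 77, y* = 154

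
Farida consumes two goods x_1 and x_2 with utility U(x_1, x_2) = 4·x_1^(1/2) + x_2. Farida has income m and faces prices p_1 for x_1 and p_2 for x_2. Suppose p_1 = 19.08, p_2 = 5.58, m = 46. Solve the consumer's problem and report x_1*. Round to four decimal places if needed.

Set MRS = p_1/p_2: 2·x_1^(−1/2) = p_1/p_2.
Solve: √x_1 = 2·p_2/p_1, so x_1*(p_1,p_2) = (2·p_2/p_1)², and x_2* = (m − p_1·x_1*)/p_2.
Plugging in: x_1* = (2·5.58/19.08)² = 0.3421.

x_1* = 0.3421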